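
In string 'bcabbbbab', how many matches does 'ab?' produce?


Pattern 'ab?' matches 'a' optionally followed by 'b'.
String: 'bcabbbbab'
Scanning left to right for 'a' then checking next char:
  Match 1: 'ab' (a followed by b)
  Match 2: 'ab' (a followed by b)
Total matches: 2

2


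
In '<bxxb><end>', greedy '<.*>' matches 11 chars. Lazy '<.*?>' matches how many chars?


Greedy '<.*>' tries to match as MUCH as possible.
Lazy '<.*?>' tries to match as LITTLE as possible.

String: '<bxxb><end>'
Greedy '<.*>' starts at first '<' and extends to the LAST '>': '<bxxb><end>' (11 chars)
Lazy '<.*?>' starts at first '<' and stops at the FIRST '>': '<bxxb>' (6 chars)

6


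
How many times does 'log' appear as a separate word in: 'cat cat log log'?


Scanning each word for exact match 'log':
  Word 1: 'cat' -> no
  Word 2: 'cat' -> no
  Word 3: 'log' -> MATCH
  Word 4: 'log' -> MATCH
Total matches: 2

2


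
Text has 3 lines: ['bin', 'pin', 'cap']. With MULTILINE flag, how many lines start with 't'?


With MULTILINE flag, ^ matches the start of each line.
Lines: ['bin', 'pin', 'cap']
Checking which lines start with 't':
  Line 1: 'bin' -> no
  Line 2: 'pin' -> no
  Line 3: 'cap' -> no
Matching lines: []
Count: 0

0


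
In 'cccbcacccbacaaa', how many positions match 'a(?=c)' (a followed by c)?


Lookahead 'a(?=c)' matches 'a' only when followed by 'c'.
String: 'cccbcacccbacaaa'
Checking each position where char is 'a':
  pos 5: 'a' -> MATCH (next='c')
  pos 10: 'a' -> MATCH (next='c')
  pos 12: 'a' -> no (next='a')
  pos 13: 'a' -> no (next='a')
Matching positions: [5, 10]
Count: 2

2


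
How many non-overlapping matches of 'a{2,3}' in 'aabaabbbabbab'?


Pattern 'a{2,3}' matches between 2 and 3 consecutive a's (greedy).
String: 'aabaabbbabbab'
Finding runs of a's and applying greedy matching:
  Run at pos 0: 'aa' (length 2)
  Run at pos 3: 'aa' (length 2)
  Run at pos 8: 'a' (length 1)
  Run at pos 11: 'a' (length 1)
Matches: ['aa', 'aa']
Count: 2

2


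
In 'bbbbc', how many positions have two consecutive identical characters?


Looking for consecutive identical characters in 'bbbbc':
  pos 0-1: 'b' vs 'b' -> MATCH ('bb')
  pos 1-2: 'b' vs 'b' -> MATCH ('bb')
  pos 2-3: 'b' vs 'b' -> MATCH ('bb')
  pos 3-4: 'b' vs 'c' -> different
Consecutive identical pairs: ['bb', 'bb', 'bb']
Count: 3

3


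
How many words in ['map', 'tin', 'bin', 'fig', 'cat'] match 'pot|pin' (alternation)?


Alternation 'pot|pin' matches either 'pot' or 'pin'.
Checking each word:
  'map' -> no
  'tin' -> no
  'bin' -> no
  'fig' -> no
  'cat' -> no
Matches: []
Count: 0

0


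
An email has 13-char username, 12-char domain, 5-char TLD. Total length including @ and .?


An email address has format: username@domain.tld
Username length: 13
'@' character: 1
Domain length: 12
'.' character: 1
TLD length: 5
Total = 13 + 1 + 12 + 1 + 5 = 32

32


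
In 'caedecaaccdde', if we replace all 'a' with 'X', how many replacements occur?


re.sub('a', 'X', text) replaces every occurrence of 'a' with 'X'.
Text: 'caedecaaccdde'
Scanning for 'a':
  pos 1: 'a' -> replacement #1
  pos 6: 'a' -> replacement #2
  pos 7: 'a' -> replacement #3
Total replacements: 3

3


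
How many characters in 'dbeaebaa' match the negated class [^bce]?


Negated class [^bce] matches any char NOT in {b, c, e}
Scanning 'dbeaebaa':
  pos 0: 'd' -> MATCH
  pos 1: 'b' -> no (excluded)
  pos 2: 'e' -> no (excluded)
  pos 3: 'a' -> MATCH
  pos 4: 'e' -> no (excluded)
  pos 5: 'b' -> no (excluded)
  pos 6: 'a' -> MATCH
  pos 7: 'a' -> MATCH
Total matches: 4

4


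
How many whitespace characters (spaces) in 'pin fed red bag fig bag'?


\s matches whitespace characters (spaces, tabs, etc.).
Text: 'pin fed red bag fig bag'
This text has 6 words separated by spaces.
Number of spaces = number of words - 1 = 6 - 1 = 5

5


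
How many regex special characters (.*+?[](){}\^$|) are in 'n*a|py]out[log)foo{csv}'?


Regex special characters are: . * + ? [ ] ( ) { } \ ^ $ |
Scanning 'n*a|py]out[log)foo{csv}':
  pos 1: '*' -> SPECIAL
  pos 3: '|' -> SPECIAL
  pos 6: ']' -> SPECIAL
  pos 10: '[' -> SPECIAL
  pos 14: ')' -> SPECIAL
  pos 18: '{' -> SPECIAL
  pos 22: '}' -> SPECIAL
Special chars found: ['*', '|', ']', '[', ')', '{', '}']
Total: 7

7


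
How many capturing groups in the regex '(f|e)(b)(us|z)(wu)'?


To count capturing groups, count each '(' that starts a group.
Pattern: '(f|e)(b)(us|z)(wu)'
Walking through the pattern:
  Position 0: '(' -> group #1
  Position 5: '(' -> group #2
  Position 8: '(' -> group #3
  Position 14: '(' -> group #4
Total capturing groups: 4

4


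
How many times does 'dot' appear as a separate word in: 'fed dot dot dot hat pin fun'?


Scanning each word for exact match 'dot':
  Word 1: 'fed' -> no
  Word 2: 'dot' -> MATCH
  Word 3: 'dot' -> MATCH
  Word 4: 'dot' -> MATCH
  Word 5: 'hat' -> no
  Word 6: 'pin' -> no
  Word 7: 'fun' -> no
Total matches: 3

3


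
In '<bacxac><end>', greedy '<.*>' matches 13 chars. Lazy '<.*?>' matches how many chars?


Greedy '<.*>' tries to match as MUCH as possible.
Lazy '<.*?>' tries to match as LITTLE as possible.

String: '<bacxac><end>'
Greedy '<.*>' starts at first '<' and extends to the LAST '>': '<bacxac><end>' (13 chars)
Lazy '<.*?>' starts at first '<' and stops at the FIRST '>': '<bacxac>' (8 chars)

8


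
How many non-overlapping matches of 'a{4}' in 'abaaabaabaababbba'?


Pattern 'a{4}' matches exactly 4 consecutive a's (greedy, non-overlapping).
String: 'abaaabaabaababbba'
Scanning for runs of a's:
  Run at pos 0: 'a' (length 1) -> 0 match(es)
  Run at pos 2: 'aaa' (length 3) -> 0 match(es)
  Run at pos 6: 'aa' (length 2) -> 0 match(es)
  Run at pos 9: 'aa' (length 2) -> 0 match(es)
  Run at pos 12: 'a' (length 1) -> 0 match(es)
  Run at pos 16: 'a' (length 1) -> 0 match(es)
Matches found: []
Total: 0

0


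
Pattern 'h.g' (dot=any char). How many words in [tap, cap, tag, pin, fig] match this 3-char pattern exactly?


Pattern 'h.g' means: starts with 'h', any single char, ends with 'g'.
Checking each word (must be exactly 3 chars):
  'tap' (len=3): no
  'cap' (len=3): no
  'tag' (len=3): no
  'pin' (len=3): no
  'fig' (len=3): no
Matching words: []
Total: 0

0


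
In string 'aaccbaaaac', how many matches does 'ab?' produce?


Pattern 'ab?' matches 'a' optionally followed by 'b'.
String: 'aaccbaaaac'
Scanning left to right for 'a' then checking next char:
  Match 1: 'a' (a not followed by b)
  Match 2: 'a' (a not followed by b)
  Match 3: 'a' (a not followed by b)
  Match 4: 'a' (a not followed by b)
  Match 5: 'a' (a not followed by b)
  Match 6: 'a' (a not followed by b)
Total matches: 6

6


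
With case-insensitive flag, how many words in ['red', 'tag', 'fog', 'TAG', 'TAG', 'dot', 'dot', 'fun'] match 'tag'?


Case-insensitive matching: compare each word's lowercase form to 'tag'.
  'red' -> lower='red' -> no
  'tag' -> lower='tag' -> MATCH
  'fog' -> lower='fog' -> no
  'TAG' -> lower='tag' -> MATCH
  'TAG' -> lower='tag' -> MATCH
  'dot' -> lower='dot' -> no
  'dot' -> lower='dot' -> no
  'fun' -> lower='fun' -> no
Matches: ['tag', 'TAG', 'TAG']
Count: 3

3


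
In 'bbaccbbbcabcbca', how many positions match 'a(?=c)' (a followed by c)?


Lookahead 'a(?=c)' matches 'a' only when followed by 'c'.
String: 'bbaccbbbcabcbca'
Checking each position where char is 'a':
  pos 2: 'a' -> MATCH (next='c')
  pos 9: 'a' -> no (next='b')
Matching positions: [2]
Count: 1

1


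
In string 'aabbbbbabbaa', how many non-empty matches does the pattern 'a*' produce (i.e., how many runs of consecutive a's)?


Pattern 'a*' matches zero or more a's. We want non-empty runs of consecutive a's.
String: 'aabbbbbabbaa'
Walking through the string to find runs of a's:
  Run 1: positions 0-1 -> 'aa'
  Run 2: positions 7-7 -> 'a'
  Run 3: positions 10-11 -> 'aa'
Non-empty runs found: ['aa', 'a', 'aa']
Count: 3

3


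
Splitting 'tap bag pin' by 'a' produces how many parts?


Splitting by 'a' breaks the string at each occurrence of the separator.
Text: 'tap bag pin'
Parts after split:
  Part 1: 't'
  Part 2: 'p b'
  Part 3: 'g pin'
Total parts: 3

3


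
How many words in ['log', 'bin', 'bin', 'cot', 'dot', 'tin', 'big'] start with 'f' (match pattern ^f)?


Pattern ^f anchors to start of word. Check which words begin with 'f':
  'log' -> no
  'bin' -> no
  'bin' -> no
  'cot' -> no
  'dot' -> no
  'tin' -> no
  'big' -> no
Matching words: []
Count: 0

0


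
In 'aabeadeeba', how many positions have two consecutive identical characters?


Looking for consecutive identical characters in 'aabeadeeba':
  pos 0-1: 'a' vs 'a' -> MATCH ('aa')
  pos 1-2: 'a' vs 'b' -> different
  pos 2-3: 'b' vs 'e' -> different
  pos 3-4: 'e' vs 'a' -> different
  pos 4-5: 'a' vs 'd' -> different
  pos 5-6: 'd' vs 'e' -> different
  pos 6-7: 'e' vs 'e' -> MATCH ('ee')
  pos 7-8: 'e' vs 'b' -> different
  pos 8-9: 'b' vs 'a' -> different
Consecutive identical pairs: ['aa', 'ee']
Count: 2

2


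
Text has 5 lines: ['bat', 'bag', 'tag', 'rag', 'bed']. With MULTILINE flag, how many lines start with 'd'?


With MULTILINE flag, ^ matches the start of each line.
Lines: ['bat', 'bag', 'tag', 'rag', 'bed']
Checking which lines start with 'd':
  Line 1: 'bat' -> no
  Line 2: 'bag' -> no
  Line 3: 'tag' -> no
  Line 4: 'rag' -> no
  Line 5: 'bed' -> no
Matching lines: []
Count: 0

0


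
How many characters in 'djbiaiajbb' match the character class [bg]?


Character class [bg] matches any of: {b, g}
Scanning string 'djbiaiajbb' character by character:
  pos 0: 'd' -> no
  pos 1: 'j' -> no
  pos 2: 'b' -> MATCH
  pos 3: 'i' -> no
  pos 4: 'a' -> no
  pos 5: 'i' -> no
  pos 6: 'a' -> no
  pos 7: 'j' -> no
  pos 8: 'b' -> MATCH
  pos 9: 'b' -> MATCH
Total matches: 3

3


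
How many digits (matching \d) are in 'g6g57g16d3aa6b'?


\d matches any digit 0-9.
Scanning 'g6g57g16d3aa6b':
  pos 1: '6' -> DIGIT
  pos 3: '5' -> DIGIT
  pos 4: '7' -> DIGIT
  pos 6: '1' -> DIGIT
  pos 7: '6' -> DIGIT
  pos 9: '3' -> DIGIT
  pos 12: '6' -> DIGIT
Digits found: ['6', '5', '7', '1', '6', '3', '6']
Total: 7

7


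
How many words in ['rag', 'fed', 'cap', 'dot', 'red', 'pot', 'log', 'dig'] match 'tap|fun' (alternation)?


Alternation 'tap|fun' matches either 'tap' or 'fun'.
Checking each word:
  'rag' -> no
  'fed' -> no
  'cap' -> no
  'dot' -> no
  'red' -> no
  'pot' -> no
  'log' -> no
  'dig' -> no
Matches: []
Count: 0

0


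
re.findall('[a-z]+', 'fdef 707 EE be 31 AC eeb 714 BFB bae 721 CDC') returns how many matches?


Pattern '[a-z]+' finds one or more lowercase letters.
Text: 'fdef 707 EE be 31 AC eeb 714 BFB bae 721 CDC'
Scanning for matches:
  Match 1: 'fdef'
  Match 2: 'be'
  Match 3: 'eeb'
  Match 4: 'bae'
Total matches: 4

4


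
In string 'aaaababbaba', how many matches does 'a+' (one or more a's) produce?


Pattern 'a+' matches one or more consecutive a's.
String: 'aaaababbaba'
Scanning for runs of a:
  Match 1: 'aaaa' (length 4)
  Match 2: 'a' (length 1)
  Match 3: 'a' (length 1)
  Match 4: 'a' (length 1)
Total matches: 4

4


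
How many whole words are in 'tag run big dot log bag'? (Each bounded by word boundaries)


Word boundaries (\b) mark the start/end of each word.
Text: 'tag run big dot log bag'
Splitting by whitespace:
  Word 1: 'tag'
  Word 2: 'run'
  Word 3: 'big'
  Word 4: 'dot'
  Word 5: 'log'
  Word 6: 'bag'
Total whole words: 6

6


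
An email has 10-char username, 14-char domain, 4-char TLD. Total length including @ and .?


An email address has format: username@domain.tld
Username length: 10
'@' character: 1
Domain length: 14
'.' character: 1
TLD length: 4
Total = 10 + 1 + 14 + 1 + 4 = 30

30


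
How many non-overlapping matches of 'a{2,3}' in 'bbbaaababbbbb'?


Pattern 'a{2,3}' matches between 2 and 3 consecutive a's (greedy).
String: 'bbbaaababbbbb'
Finding runs of a's and applying greedy matching:
  Run at pos 3: 'aaa' (length 3)
  Run at pos 7: 'a' (length 1)
Matches: ['aaa']
Count: 1

1


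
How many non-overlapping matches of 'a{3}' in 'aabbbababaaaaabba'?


Pattern 'a{3}' matches exactly 3 consecutive a's (greedy, non-overlapping).
String: 'aabbbababaaaaabba'
Scanning for runs of a's:
  Run at pos 0: 'aa' (length 2) -> 0 match(es)
  Run at pos 5: 'a' (length 1) -> 0 match(es)
  Run at pos 7: 'a' (length 1) -> 0 match(es)
  Run at pos 9: 'aaaaa' (length 5) -> 1 match(es)
  Run at pos 16: 'a' (length 1) -> 0 match(es)
Matches found: ['aaa']
Total: 1

1


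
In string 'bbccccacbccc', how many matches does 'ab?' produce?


Pattern 'ab?' matches 'a' optionally followed by 'b'.
String: 'bbccccacbccc'
Scanning left to right for 'a' then checking next char:
  Match 1: 'a' (a not followed by b)
Total matches: 1

1


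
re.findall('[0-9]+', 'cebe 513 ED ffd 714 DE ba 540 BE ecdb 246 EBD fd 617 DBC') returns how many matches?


Pattern '[0-9]+' finds one or more digits.
Text: 'cebe 513 ED ffd 714 DE ba 540 BE ecdb 246 EBD fd 617 DBC'
Scanning for matches:
  Match 1: '513'
  Match 2: '714'
  Match 3: '540'
  Match 4: '246'
  Match 5: '617'
Total matches: 5

5


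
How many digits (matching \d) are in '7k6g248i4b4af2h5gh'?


\d matches any digit 0-9.
Scanning '7k6g248i4b4af2h5gh':
  pos 0: '7' -> DIGIT
  pos 2: '6' -> DIGIT
  pos 4: '2' -> DIGIT
  pos 5: '4' -> DIGIT
  pos 6: '8' -> DIGIT
  pos 8: '4' -> DIGIT
  pos 10: '4' -> DIGIT
  pos 13: '2' -> DIGIT
  pos 15: '5' -> DIGIT
Digits found: ['7', '6', '2', '4', '8', '4', '4', '2', '5']
Total: 9

9


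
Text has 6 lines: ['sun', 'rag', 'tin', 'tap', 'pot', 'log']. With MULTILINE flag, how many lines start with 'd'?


With MULTILINE flag, ^ matches the start of each line.
Lines: ['sun', 'rag', 'tin', 'tap', 'pot', 'log']
Checking which lines start with 'd':
  Line 1: 'sun' -> no
  Line 2: 'rag' -> no
  Line 3: 'tin' -> no
  Line 4: 'tap' -> no
  Line 5: 'pot' -> no
  Line 6: 'log' -> no
Matching lines: []
Count: 0

0


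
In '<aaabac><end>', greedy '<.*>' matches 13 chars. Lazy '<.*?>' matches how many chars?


Greedy '<.*>' tries to match as MUCH as possible.
Lazy '<.*?>' tries to match as LITTLE as possible.

String: '<aaabac><end>'
Greedy '<.*>' starts at first '<' and extends to the LAST '>': '<aaabac><end>' (13 chars)
Lazy '<.*?>' starts at first '<' and stops at the FIRST '>': '<aaabac>' (8 chars)

8


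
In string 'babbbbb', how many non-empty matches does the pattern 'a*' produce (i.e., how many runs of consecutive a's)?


Pattern 'a*' matches zero or more a's. We want non-empty runs of consecutive a's.
String: 'babbbbb'
Walking through the string to find runs of a's:
  Run 1: positions 1-1 -> 'a'
Non-empty runs found: ['a']
Count: 1

1


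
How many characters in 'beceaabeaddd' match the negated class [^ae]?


Negated class [^ae] matches any char NOT in {a, e}
Scanning 'beceaabeaddd':
  pos 0: 'b' -> MATCH
  pos 1: 'e' -> no (excluded)
  pos 2: 'c' -> MATCH
  pos 3: 'e' -> no (excluded)
  pos 4: 'a' -> no (excluded)
  pos 5: 'a' -> no (excluded)
  pos 6: 'b' -> MATCH
  pos 7: 'e' -> no (excluded)
  pos 8: 'a' -> no (excluded)
  pos 9: 'd' -> MATCH
  pos 10: 'd' -> MATCH
  pos 11: 'd' -> MATCH
Total matches: 6

6


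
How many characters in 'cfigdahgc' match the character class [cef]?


Character class [cef] matches any of: {c, e, f}
Scanning string 'cfigdahgc' character by character:
  pos 0: 'c' -> MATCH
  pos 1: 'f' -> MATCH
  pos 2: 'i' -> no
  pos 3: 'g' -> no
  pos 4: 'd' -> no
  pos 5: 'a' -> no
  pos 6: 'h' -> no
  pos 7: 'g' -> no
  pos 8: 'c' -> MATCH
Total matches: 3

3


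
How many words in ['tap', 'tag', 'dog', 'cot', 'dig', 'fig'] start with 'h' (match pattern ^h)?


Pattern ^h anchors to start of word. Check which words begin with 'h':
  'tap' -> no
  'tag' -> no
  'dog' -> no
  'cot' -> no
  'dig' -> no
  'fig' -> no
Matching words: []
Count: 0

0


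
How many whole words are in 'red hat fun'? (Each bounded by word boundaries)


Word boundaries (\b) mark the start/end of each word.
Text: 'red hat fun'
Splitting by whitespace:
  Word 1: 'red'
  Word 2: 'hat'
  Word 3: 'fun'
Total whole words: 3

3


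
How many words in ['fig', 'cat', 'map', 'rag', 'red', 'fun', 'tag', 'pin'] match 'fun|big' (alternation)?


Alternation 'fun|big' matches either 'fun' or 'big'.
Checking each word:
  'fig' -> no
  'cat' -> no
  'map' -> no
  'rag' -> no
  'red' -> no
  'fun' -> MATCH
  'tag' -> no
  'pin' -> no
Matches: ['fun']
Count: 1

1


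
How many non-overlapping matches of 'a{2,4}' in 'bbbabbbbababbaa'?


Pattern 'a{2,4}' matches between 2 and 4 consecutive a's (greedy).
String: 'bbbabbbbababbaa'
Finding runs of a's and applying greedy matching:
  Run at pos 3: 'a' (length 1)
  Run at pos 8: 'a' (length 1)
  Run at pos 10: 'a' (length 1)
  Run at pos 13: 'aa' (length 2)
Matches: ['aa']
Count: 1

1


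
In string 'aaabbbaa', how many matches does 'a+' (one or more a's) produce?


Pattern 'a+' matches one or more consecutive a's.
String: 'aaabbbaa'
Scanning for runs of a:
  Match 1: 'aaa' (length 3)
  Match 2: 'aa' (length 2)
Total matches: 2

2


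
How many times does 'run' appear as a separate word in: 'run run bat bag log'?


Scanning each word for exact match 'run':
  Word 1: 'run' -> MATCH
  Word 2: 'run' -> MATCH
  Word 3: 'bat' -> no
  Word 4: 'bag' -> no
  Word 5: 'log' -> no
Total matches: 2

2


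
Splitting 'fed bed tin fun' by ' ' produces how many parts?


Splitting by ' ' breaks the string at each occurrence of the separator.
Text: 'fed bed tin fun'
Parts after split:
  Part 1: 'fed'
  Part 2: 'bed'
  Part 3: 'tin'
  Part 4: 'fun'
Total parts: 4

4


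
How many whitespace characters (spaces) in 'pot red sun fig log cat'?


\s matches whitespace characters (spaces, tabs, etc.).
Text: 'pot red sun fig log cat'
This text has 6 words separated by spaces.
Number of spaces = number of words - 1 = 6 - 1 = 5

5


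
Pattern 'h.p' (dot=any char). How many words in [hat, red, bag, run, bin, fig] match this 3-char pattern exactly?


Pattern 'h.p' means: starts with 'h', any single char, ends with 'p'.
Checking each word (must be exactly 3 chars):
  'hat' (len=3): no
  'red' (len=3): no
  'bag' (len=3): no
  'run' (len=3): no
  'bin' (len=3): no
  'fig' (len=3): no
Matching words: []
Total: 0

0


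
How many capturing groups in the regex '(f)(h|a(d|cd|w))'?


To count capturing groups, count each '(' that starts a group.
Pattern: '(f)(h|a(d|cd|w))'
Walking through the pattern:
  Position 0: '(' -> group #1
  Position 3: '(' -> group #2
  Position 7: '(' -> group #3
Total capturing groups: 3

3


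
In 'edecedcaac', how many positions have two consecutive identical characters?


Looking for consecutive identical characters in 'edecedcaac':
  pos 0-1: 'e' vs 'd' -> different
  pos 1-2: 'd' vs 'e' -> different
  pos 2-3: 'e' vs 'c' -> different
  pos 3-4: 'c' vs 'e' -> different
  pos 4-5: 'e' vs 'd' -> different
  pos 5-6: 'd' vs 'c' -> different
  pos 6-7: 'c' vs 'a' -> different
  pos 7-8: 'a' vs 'a' -> MATCH ('aa')
  pos 8-9: 'a' vs 'c' -> different
Consecutive identical pairs: ['aa']
Count: 1

1


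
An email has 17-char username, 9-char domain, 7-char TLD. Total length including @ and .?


An email address has format: username@domain.tld
Username length: 17
'@' character: 1
Domain length: 9
'.' character: 1
TLD length: 7
Total = 17 + 1 + 9 + 1 + 7 = 35

35


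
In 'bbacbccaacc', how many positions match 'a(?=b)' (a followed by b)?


Lookahead 'a(?=b)' matches 'a' only when followed by 'b'.
String: 'bbacbccaacc'
Checking each position where char is 'a':
  pos 2: 'a' -> no (next='c')
  pos 7: 'a' -> no (next='a')
  pos 8: 'a' -> no (next='c')
Matching positions: []
Count: 0

0


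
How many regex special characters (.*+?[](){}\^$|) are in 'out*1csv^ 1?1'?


Regex special characters are: . * + ? [ ] ( ) { } \ ^ $ |
Scanning 'out*1csv^ 1?1':
  pos 3: '*' -> SPECIAL
  pos 8: '^' -> SPECIAL
  pos 11: '?' -> SPECIAL
Special chars found: ['*', '^', '?']
Total: 3

3


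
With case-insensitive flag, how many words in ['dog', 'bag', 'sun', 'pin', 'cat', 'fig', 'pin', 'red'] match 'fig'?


Case-insensitive matching: compare each word's lowercase form to 'fig'.
  'dog' -> lower='dog' -> no
  'bag' -> lower='bag' -> no
  'sun' -> lower='sun' -> no
  'pin' -> lower='pin' -> no
  'cat' -> lower='cat' -> no
  'fig' -> lower='fig' -> MATCH
  'pin' -> lower='pin' -> no
  'red' -> lower='red' -> no
Matches: ['fig']
Count: 1

1


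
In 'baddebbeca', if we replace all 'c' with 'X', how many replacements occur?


re.sub('c', 'X', text) replaces every occurrence of 'c' with 'X'.
Text: 'baddebbeca'
Scanning for 'c':
  pos 8: 'c' -> replacement #1
Total replacements: 1

1


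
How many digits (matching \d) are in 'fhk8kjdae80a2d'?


\d matches any digit 0-9.
Scanning 'fhk8kjdae80a2d':
  pos 3: '8' -> DIGIT
  pos 9: '8' -> DIGIT
  pos 10: '0' -> DIGIT
  pos 12: '2' -> DIGIT
Digits found: ['8', '8', '0', '2']
Total: 4

4


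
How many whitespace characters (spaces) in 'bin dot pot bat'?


\s matches whitespace characters (spaces, tabs, etc.).
Text: 'bin dot pot bat'
This text has 4 words separated by spaces.
Number of spaces = number of words - 1 = 4 - 1 = 3

3


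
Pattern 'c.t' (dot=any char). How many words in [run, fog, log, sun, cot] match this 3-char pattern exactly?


Pattern 'c.t' means: starts with 'c', any single char, ends with 't'.
Checking each word (must be exactly 3 chars):
  'run' (len=3): no
  'fog' (len=3): no
  'log' (len=3): no
  'sun' (len=3): no
  'cot' (len=3): MATCH
Matching words: ['cot']
Total: 1

1


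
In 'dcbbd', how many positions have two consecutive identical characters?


Looking for consecutive identical characters in 'dcbbd':
  pos 0-1: 'd' vs 'c' -> different
  pos 1-2: 'c' vs 'b' -> different
  pos 2-3: 'b' vs 'b' -> MATCH ('bb')
  pos 3-4: 'b' vs 'd' -> different
Consecutive identical pairs: ['bb']
Count: 1

1


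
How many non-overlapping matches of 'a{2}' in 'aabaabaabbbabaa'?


Pattern 'a{2}' matches exactly 2 consecutive a's (greedy, non-overlapping).
String: 'aabaabaabbbabaa'
Scanning for runs of a's:
  Run at pos 0: 'aa' (length 2) -> 1 match(es)
  Run at pos 3: 'aa' (length 2) -> 1 match(es)
  Run at pos 6: 'aa' (length 2) -> 1 match(es)
  Run at pos 11: 'a' (length 1) -> 0 match(es)
  Run at pos 13: 'aa' (length 2) -> 1 match(es)
Matches found: ['aa', 'aa', 'aa', 'aa']
Total: 4

4


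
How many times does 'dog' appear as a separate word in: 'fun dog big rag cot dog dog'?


Scanning each word for exact match 'dog':
  Word 1: 'fun' -> no
  Word 2: 'dog' -> MATCH
  Word 3: 'big' -> no
  Word 4: 'rag' -> no
  Word 5: 'cot' -> no
  Word 6: 'dog' -> MATCH
  Word 7: 'dog' -> MATCH
Total matches: 3

3


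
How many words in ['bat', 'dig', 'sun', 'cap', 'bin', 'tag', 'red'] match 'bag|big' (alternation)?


Alternation 'bag|big' matches either 'bag' or 'big'.
Checking each word:
  'bat' -> no
  'dig' -> no
  'sun' -> no
  'cap' -> no
  'bin' -> no
  'tag' -> no
  'red' -> no
Matches: []
Count: 0

0


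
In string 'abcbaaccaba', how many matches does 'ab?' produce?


Pattern 'ab?' matches 'a' optionally followed by 'b'.
String: 'abcbaaccaba'
Scanning left to right for 'a' then checking next char:
  Match 1: 'ab' (a followed by b)
  Match 2: 'a' (a not followed by b)
  Match 3: 'a' (a not followed by b)
  Match 4: 'ab' (a followed by b)
  Match 5: 'a' (a not followed by b)
Total matches: 5

5


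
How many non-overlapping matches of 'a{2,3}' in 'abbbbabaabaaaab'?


Pattern 'a{2,3}' matches between 2 and 3 consecutive a's (greedy).
String: 'abbbbabaabaaaab'
Finding runs of a's and applying greedy matching:
  Run at pos 0: 'a' (length 1)
  Run at pos 5: 'a' (length 1)
  Run at pos 7: 'aa' (length 2)
  Run at pos 10: 'aaaa' (length 4)
Matches: ['aa', 'aaa']
Count: 2

2


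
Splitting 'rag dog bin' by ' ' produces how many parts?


Splitting by ' ' breaks the string at each occurrence of the separator.
Text: 'rag dog bin'
Parts after split:
  Part 1: 'rag'
  Part 2: 'dog'
  Part 3: 'bin'
Total parts: 3

3


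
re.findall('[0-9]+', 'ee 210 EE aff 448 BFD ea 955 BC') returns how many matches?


Pattern '[0-9]+' finds one or more digits.
Text: 'ee 210 EE aff 448 BFD ea 955 BC'
Scanning for matches:
  Match 1: '210'
  Match 2: '448'
  Match 3: '955'
Total matches: 3

3


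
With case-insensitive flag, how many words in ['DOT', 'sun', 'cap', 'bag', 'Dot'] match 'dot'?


Case-insensitive matching: compare each word's lowercase form to 'dot'.
  'DOT' -> lower='dot' -> MATCH
  'sun' -> lower='sun' -> no
  'cap' -> lower='cap' -> no
  'bag' -> lower='bag' -> no
  'Dot' -> lower='dot' -> MATCH
Matches: ['DOT', 'Dot']
Count: 2

2


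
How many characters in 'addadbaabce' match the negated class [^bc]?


Negated class [^bc] matches any char NOT in {b, c}
Scanning 'addadbaabce':
  pos 0: 'a' -> MATCH
  pos 1: 'd' -> MATCH
  pos 2: 'd' -> MATCH
  pos 3: 'a' -> MATCH
  pos 4: 'd' -> MATCH
  pos 5: 'b' -> no (excluded)
  pos 6: 'a' -> MATCH
  pos 7: 'a' -> MATCH
  pos 8: 'b' -> no (excluded)
  pos 9: 'c' -> no (excluded)
  pos 10: 'e' -> MATCH
Total matches: 8

8


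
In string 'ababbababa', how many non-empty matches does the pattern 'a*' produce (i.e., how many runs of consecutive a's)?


Pattern 'a*' matches zero or more a's. We want non-empty runs of consecutive a's.
String: 'ababbababa'
Walking through the string to find runs of a's:
  Run 1: positions 0-0 -> 'a'
  Run 2: positions 2-2 -> 'a'
  Run 3: positions 5-5 -> 'a'
  Run 4: positions 7-7 -> 'a'
  Run 5: positions 9-9 -> 'a'
Non-empty runs found: ['a', 'a', 'a', 'a', 'a']
Count: 5

5


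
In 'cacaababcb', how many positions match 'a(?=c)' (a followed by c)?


Lookahead 'a(?=c)' matches 'a' only when followed by 'c'.
String: 'cacaababcb'
Checking each position where char is 'a':
  pos 1: 'a' -> MATCH (next='c')
  pos 3: 'a' -> no (next='a')
  pos 4: 'a' -> no (next='b')
  pos 6: 'a' -> no (next='b')
Matching positions: [1]
Count: 1

1


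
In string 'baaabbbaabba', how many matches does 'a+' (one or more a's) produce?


Pattern 'a+' matches one or more consecutive a's.
String: 'baaabbbaabba'
Scanning for runs of a:
  Match 1: 'aaa' (length 3)
  Match 2: 'aa' (length 2)
  Match 3: 'a' (length 1)
Total matches: 3

3


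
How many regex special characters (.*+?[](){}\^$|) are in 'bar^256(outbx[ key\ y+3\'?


Regex special characters are: . * + ? [ ] ( ) { } \ ^ $ |
Scanning 'bar^256(outbx[ key\ y+3\':
  pos 3: '^' -> SPECIAL
  pos 7: '(' -> SPECIAL
  pos 13: '[' -> SPECIAL
  pos 18: '\' -> SPECIAL
  pos 21: '+' -> SPECIAL
  pos 23: '\' -> SPECIAL
Special chars found: ['^', '(', '[', '\\', '+', '\\']
Total: 6

6


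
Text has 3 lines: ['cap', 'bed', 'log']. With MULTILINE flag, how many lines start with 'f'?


With MULTILINE flag, ^ matches the start of each line.
Lines: ['cap', 'bed', 'log']
Checking which lines start with 'f':
  Line 1: 'cap' -> no
  Line 2: 'bed' -> no
  Line 3: 'log' -> no
Matching lines: []
Count: 0

0


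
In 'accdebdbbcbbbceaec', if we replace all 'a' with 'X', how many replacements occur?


re.sub('a', 'X', text) replaces every occurrence of 'a' with 'X'.
Text: 'accdebdbbcbbbceaec'
Scanning for 'a':
  pos 0: 'a' -> replacement #1
  pos 15: 'a' -> replacement #2
Total replacements: 2

2


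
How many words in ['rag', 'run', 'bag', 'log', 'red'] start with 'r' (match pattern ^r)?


Pattern ^r anchors to start of word. Check which words begin with 'r':
  'rag' -> MATCH (starts with 'r')
  'run' -> MATCH (starts with 'r')
  'bag' -> no
  'log' -> no
  'red' -> MATCH (starts with 'r')
Matching words: ['rag', 'run', 'red']
Count: 3

3


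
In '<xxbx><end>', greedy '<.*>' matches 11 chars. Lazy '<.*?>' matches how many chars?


Greedy '<.*>' tries to match as MUCH as possible.
Lazy '<.*?>' tries to match as LITTLE as possible.

String: '<xxbx><end>'
Greedy '<.*>' starts at first '<' and extends to the LAST '>': '<xxbx><end>' (11 chars)
Lazy '<.*?>' starts at first '<' and stops at the FIRST '>': '<xxbx>' (6 chars)

6


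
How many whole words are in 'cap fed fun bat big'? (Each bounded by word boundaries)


Word boundaries (\b) mark the start/end of each word.
Text: 'cap fed fun bat big'
Splitting by whitespace:
  Word 1: 'cap'
  Word 2: 'fed'
  Word 3: 'fun'
  Word 4: 'bat'
  Word 5: 'big'
Total whole words: 5

5


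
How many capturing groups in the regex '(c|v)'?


To count capturing groups, count each '(' that starts a group.
Pattern: '(c|v)'
Walking through the pattern:
  Position 0: '(' -> group #1
Total capturing groups: 1

1


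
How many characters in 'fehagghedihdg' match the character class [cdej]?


Character class [cdej] matches any of: {c, d, e, j}
Scanning string 'fehagghedihdg' character by character:
  pos 0: 'f' -> no
  pos 1: 'e' -> MATCH
  pos 2: 'h' -> no
  pos 3: 'a' -> no
  pos 4: 'g' -> no
  pos 5: 'g' -> no
  pos 6: 'h' -> no
  pos 7: 'e' -> MATCH
  pos 8: 'd' -> MATCH
  pos 9: 'i' -> no
  pos 10: 'h' -> no
  pos 11: 'd' -> MATCH
  pos 12: 'g' -> no
Total matches: 4

4


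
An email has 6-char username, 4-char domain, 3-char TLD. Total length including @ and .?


An email address has format: username@domain.tld
Username length: 6
'@' character: 1
Domain length: 4
'.' character: 1
TLD length: 3
Total = 6 + 1 + 4 + 1 + 3 = 15

15


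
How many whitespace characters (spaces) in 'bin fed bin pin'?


\s matches whitespace characters (spaces, tabs, etc.).
Text: 'bin fed bin pin'
This text has 4 words separated by spaces.
Number of spaces = number of words - 1 = 4 - 1 = 3

3


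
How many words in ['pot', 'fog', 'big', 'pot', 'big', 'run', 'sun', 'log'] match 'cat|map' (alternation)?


Alternation 'cat|map' matches either 'cat' or 'map'.
Checking each word:
  'pot' -> no
  'fog' -> no
  'big' -> no
  'pot' -> no
  'big' -> no
  'run' -> no
  'sun' -> no
  'log' -> no
Matches: []
Count: 0

0


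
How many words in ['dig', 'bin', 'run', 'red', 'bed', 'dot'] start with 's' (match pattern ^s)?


Pattern ^s anchors to start of word. Check which words begin with 's':
  'dig' -> no
  'bin' -> no
  'run' -> no
  'red' -> no
  'bed' -> no
  'dot' -> no
Matching words: []
Count: 0

0


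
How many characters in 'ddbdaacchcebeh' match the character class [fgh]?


Character class [fgh] matches any of: {f, g, h}
Scanning string 'ddbdaacchcebeh' character by character:
  pos 0: 'd' -> no
  pos 1: 'd' -> no
  pos 2: 'b' -> no
  pos 3: 'd' -> no
  pos 4: 'a' -> no
  pos 5: 'a' -> no
  pos 6: 'c' -> no
  pos 7: 'c' -> no
  pos 8: 'h' -> MATCH
  pos 9: 'c' -> no
  pos 10: 'e' -> no
  pos 11: 'b' -> no
  pos 12: 'e' -> no
  pos 13: 'h' -> MATCH
Total matches: 2

2


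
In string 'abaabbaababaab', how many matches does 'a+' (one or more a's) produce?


Pattern 'a+' matches one or more consecutive a's.
String: 'abaabbaababaab'
Scanning for runs of a:
  Match 1: 'a' (length 1)
  Match 2: 'aa' (length 2)
  Match 3: 'aa' (length 2)
  Match 4: 'a' (length 1)
  Match 5: 'aa' (length 2)
Total matches: 5

5


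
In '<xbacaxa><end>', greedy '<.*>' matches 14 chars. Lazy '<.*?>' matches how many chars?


Greedy '<.*>' tries to match as MUCH as possible.
Lazy '<.*?>' tries to match as LITTLE as possible.

String: '<xbacaxa><end>'
Greedy '<.*>' starts at first '<' and extends to the LAST '>': '<xbacaxa><end>' (14 chars)
Lazy '<.*?>' starts at first '<' and stops at the FIRST '>': '<xbacaxa>' (9 chars)

9


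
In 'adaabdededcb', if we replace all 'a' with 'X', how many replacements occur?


re.sub('a', 'X', text) replaces every occurrence of 'a' with 'X'.
Text: 'adaabdededcb'
Scanning for 'a':
  pos 0: 'a' -> replacement #1
  pos 2: 'a' -> replacement #2
  pos 3: 'a' -> replacement #3
Total replacements: 3

3


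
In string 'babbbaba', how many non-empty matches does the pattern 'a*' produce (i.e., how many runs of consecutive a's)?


Pattern 'a*' matches zero or more a's. We want non-empty runs of consecutive a's.
String: 'babbbaba'
Walking through the string to find runs of a's:
  Run 1: positions 1-1 -> 'a'
  Run 2: positions 5-5 -> 'a'
  Run 3: positions 7-7 -> 'a'
Non-empty runs found: ['a', 'a', 'a']
Count: 3

3


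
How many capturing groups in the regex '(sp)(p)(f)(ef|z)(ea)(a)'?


To count capturing groups, count each '(' that starts a group.
Pattern: '(sp)(p)(f)(ef|z)(ea)(a)'
Walking through the pattern:
  Position 0: '(' -> group #1
  Position 4: '(' -> group #2
  Position 7: '(' -> group #3
  Position 10: '(' -> group #4
  Position 16: '(' -> group #5
  Position 20: '(' -> group #6
Total capturing groups: 6

6


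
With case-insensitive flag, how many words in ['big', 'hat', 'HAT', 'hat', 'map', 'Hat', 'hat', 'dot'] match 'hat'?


Case-insensitive matching: compare each word's lowercase form to 'hat'.
  'big' -> lower='big' -> no
  'hat' -> lower='hat' -> MATCH
  'HAT' -> lower='hat' -> MATCH
  'hat' -> lower='hat' -> MATCH
  'map' -> lower='map' -> no
  'Hat' -> lower='hat' -> MATCH
  'hat' -> lower='hat' -> MATCH
  'dot' -> lower='dot' -> no
Matches: ['hat', 'HAT', 'hat', 'Hat', 'hat']
Count: 5

5


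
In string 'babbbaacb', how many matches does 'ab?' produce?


Pattern 'ab?' matches 'a' optionally followed by 'b'.
String: 'babbbaacb'
Scanning left to right for 'a' then checking next char:
  Match 1: 'ab' (a followed by b)
  Match 2: 'a' (a not followed by b)
  Match 3: 'a' (a not followed by b)
Total matches: 3

3


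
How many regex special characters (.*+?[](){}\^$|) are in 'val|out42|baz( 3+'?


Regex special characters are: . * + ? [ ] ( ) { } \ ^ $ |
Scanning 'val|out42|baz( 3+':
  pos 3: '|' -> SPECIAL
  pos 9: '|' -> SPECIAL
  pos 13: '(' -> SPECIAL
  pos 16: '+' -> SPECIAL
Special chars found: ['|', '|', '(', '+']
Total: 4

4


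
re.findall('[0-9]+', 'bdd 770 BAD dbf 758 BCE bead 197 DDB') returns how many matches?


Pattern '[0-9]+' finds one or more digits.
Text: 'bdd 770 BAD dbf 758 BCE bead 197 DDB'
Scanning for matches:
  Match 1: '770'
  Match 2: '758'
  Match 3: '197'
Total matches: 3

3


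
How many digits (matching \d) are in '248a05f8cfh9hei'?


\d matches any digit 0-9.
Scanning '248a05f8cfh9hei':
  pos 0: '2' -> DIGIT
  pos 1: '4' -> DIGIT
  pos 2: '8' -> DIGIT
  pos 4: '0' -> DIGIT
  pos 5: '5' -> DIGIT
  pos 7: '8' -> DIGIT
  pos 11: '9' -> DIGIT
Digits found: ['2', '4', '8', '0', '5', '8', '9']
Total: 7

7


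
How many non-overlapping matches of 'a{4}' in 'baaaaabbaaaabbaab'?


Pattern 'a{4}' matches exactly 4 consecutive a's (greedy, non-overlapping).
String: 'baaaaabbaaaabbaab'
Scanning for runs of a's:
  Run at pos 1: 'aaaaa' (length 5) -> 1 match(es)
  Run at pos 8: 'aaaa' (length 4) -> 1 match(es)
  Run at pos 14: 'aa' (length 2) -> 0 match(es)
Matches found: ['aaaa', 'aaaa']
Total: 2

2


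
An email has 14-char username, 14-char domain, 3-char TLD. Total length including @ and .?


An email address has format: username@domain.tld
Username length: 14
'@' character: 1
Domain length: 14
'.' character: 1
TLD length: 3
Total = 14 + 1 + 14 + 1 + 3 = 33

33


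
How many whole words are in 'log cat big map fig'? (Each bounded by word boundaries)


Word boundaries (\b) mark the start/end of each word.
Text: 'log cat big map fig'
Splitting by whitespace:
  Word 1: 'log'
  Word 2: 'cat'
  Word 3: 'big'
  Word 4: 'map'
  Word 5: 'fig'
Total whole words: 5

5


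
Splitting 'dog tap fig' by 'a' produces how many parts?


Splitting by 'a' breaks the string at each occurrence of the separator.
Text: 'dog tap fig'
Parts after split:
  Part 1: 'dog t'
  Part 2: 'p fig'
Total parts: 2

2


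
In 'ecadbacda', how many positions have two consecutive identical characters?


Looking for consecutive identical characters in 'ecadbacda':
  pos 0-1: 'e' vs 'c' -> different
  pos 1-2: 'c' vs 'a' -> different
  pos 2-3: 'a' vs 'd' -> different
  pos 3-4: 'd' vs 'b' -> different
  pos 4-5: 'b' vs 'a' -> different
  pos 5-6: 'a' vs 'c' -> different
  pos 6-7: 'c' vs 'd' -> different
  pos 7-8: 'd' vs 'a' -> different
Consecutive identical pairs: []
Count: 0

0


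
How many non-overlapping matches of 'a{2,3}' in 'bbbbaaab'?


Pattern 'a{2,3}' matches between 2 and 3 consecutive a's (greedy).
String: 'bbbbaaab'
Finding runs of a's and applying greedy matching:
  Run at pos 4: 'aaa' (length 3)
Matches: ['aaa']
Count: 1

1


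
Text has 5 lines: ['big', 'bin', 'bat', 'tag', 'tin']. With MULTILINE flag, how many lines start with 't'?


With MULTILINE flag, ^ matches the start of each line.
Lines: ['big', 'bin', 'bat', 'tag', 'tin']
Checking which lines start with 't':
  Line 1: 'big' -> no
  Line 2: 'bin' -> no
  Line 3: 'bat' -> no
  Line 4: 'tag' -> MATCH
  Line 5: 'tin' -> MATCH
Matching lines: ['tag', 'tin']
Count: 2

2


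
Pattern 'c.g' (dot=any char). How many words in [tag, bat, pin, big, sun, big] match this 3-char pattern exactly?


Pattern 'c.g' means: starts with 'c', any single char, ends with 'g'.
Checking each word (must be exactly 3 chars):
  'tag' (len=3): no
  'bat' (len=3): no
  'pin' (len=3): no
  'big' (len=3): no
  'sun' (len=3): no
  'big' (len=3): no
Matching words: []
Total: 0

0


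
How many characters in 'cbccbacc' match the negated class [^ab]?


Negated class [^ab] matches any char NOT in {a, b}
Scanning 'cbccbacc':
  pos 0: 'c' -> MATCH
  pos 1: 'b' -> no (excluded)
  pos 2: 'c' -> MATCH
  pos 3: 'c' -> MATCH
  pos 4: 'b' -> no (excluded)
  pos 5: 'a' -> no (excluded)
  pos 6: 'c' -> MATCH
  pos 7: 'c' -> MATCH
Total matches: 5

5


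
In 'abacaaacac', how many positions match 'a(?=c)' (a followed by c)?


Lookahead 'a(?=c)' matches 'a' only when followed by 'c'.
String: 'abacaaacac'
Checking each position where char is 'a':
  pos 0: 'a' -> no (next='b')
  pos 2: 'a' -> MATCH (next='c')
  pos 4: 'a' -> no (next='a')
  pos 5: 'a' -> no (next='a')
  pos 6: 'a' -> MATCH (next='c')
  pos 8: 'a' -> MATCH (next='c')
Matching positions: [2, 6, 8]
Count: 3

3


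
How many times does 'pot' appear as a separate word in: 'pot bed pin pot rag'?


Scanning each word for exact match 'pot':
  Word 1: 'pot' -> MATCH
  Word 2: 'bed' -> no
  Word 3: 'pin' -> no
  Word 4: 'pot' -> MATCH
  Word 5: 'rag' -> no
Total matches: 2

2


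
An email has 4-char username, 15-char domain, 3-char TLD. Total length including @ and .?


An email address has format: username@domain.tld
Username length: 4
'@' character: 1
Domain length: 15
'.' character: 1
TLD length: 3
Total = 4 + 1 + 15 + 1 + 3 = 24

24


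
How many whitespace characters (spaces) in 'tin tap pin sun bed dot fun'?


\s matches whitespace characters (spaces, tabs, etc.).
Text: 'tin tap pin sun bed dot fun'
This text has 7 words separated by spaces.
Number of spaces = number of words - 1 = 7 - 1 = 6

6


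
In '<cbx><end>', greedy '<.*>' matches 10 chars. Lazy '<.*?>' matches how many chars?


Greedy '<.*>' tries to match as MUCH as possible.
Lazy '<.*?>' tries to match as LITTLE as possible.

String: '<cbx><end>'
Greedy '<.*>' starts at first '<' and extends to the LAST '>': '<cbx><end>' (10 chars)
Lazy '<.*?>' starts at first '<' and stops at the FIRST '>': '<cbx>' (5 chars)

5


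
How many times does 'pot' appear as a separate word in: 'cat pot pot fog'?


Scanning each word for exact match 'pot':
  Word 1: 'cat' -> no
  Word 2: 'pot' -> MATCH
  Word 3: 'pot' -> MATCH
  Word 4: 'fog' -> no
Total matches: 2

2


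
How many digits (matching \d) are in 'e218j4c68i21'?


\d matches any digit 0-9.
Scanning 'e218j4c68i21':
  pos 1: '2' -> DIGIT
  pos 2: '1' -> DIGIT
  pos 3: '8' -> DIGIT
  pos 5: '4' -> DIGIT
  pos 7: '6' -> DIGIT
  pos 8: '8' -> DIGIT
  pos 10: '2' -> DIGIT
  pos 11: '1' -> DIGIT
Digits found: ['2', '1', '8', '4', '6', '8', '2', '1']
Total: 8

8


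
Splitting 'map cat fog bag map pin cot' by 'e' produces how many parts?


Splitting by 'e' breaks the string at each occurrence of the separator.
Text: 'map cat fog bag map pin cot'
Parts after split:
  Part 1: 'map cat fog bag map pin cot'
Total parts: 1

1
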